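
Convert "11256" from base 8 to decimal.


Input: "11256" in base 8
Positional expansion:
  Digit '1' (value 1) x 8^4 = 4096
  Digit '1' (value 1) x 8^3 = 512
  Digit '2' (value 2) x 8^2 = 128
  Digit '5' (value 5) x 8^1 = 40
  Digit '6' (value 6) x 8^0 = 6
Sum = 4782

4782


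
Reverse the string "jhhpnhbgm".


Input: jhhpnhbgm
Reading characters right to left:
  Position 8: 'm'
  Position 7: 'g'
  Position 6: 'b'
  Position 5: 'h'
  Position 4: 'n'
  Position 3: 'p'
  Position 2: 'h'
  Position 1: 'h'
  Position 0: 'j'
Reversed: mgbhnphhj

mgbhnphhj


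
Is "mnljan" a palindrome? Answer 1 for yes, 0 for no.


Input: mnljan
Reversed: najlnm
  Compare pos 0 ('m') with pos 5 ('n'): MISMATCH
  Compare pos 1 ('n') with pos 4 ('a'): MISMATCH
  Compare pos 2 ('l') with pos 3 ('j'): MISMATCH
Result: not a palindrome

0


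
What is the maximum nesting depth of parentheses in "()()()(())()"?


Input: "()()()(())()"
Tracking depth:
  Position 0 '(': depth becomes 1
  Position 1 ')': depth becomes 0
  Position 2 '(': depth becomes 1
  Position 3 ')': depth becomes 0
  Position 4 '(': depth becomes 1
  Position 5 ')': depth becomes 0
  Position 6 '(': depth becomes 1
  Position 7 '(': depth becomes 2
  Position 8 ')': depth becomes 1
  Position 9 ')': depth becomes 0
  Position 10 '(': depth becomes 1
  Position 11 ')': depth becomes 0
Maximum depth reached: 2

2


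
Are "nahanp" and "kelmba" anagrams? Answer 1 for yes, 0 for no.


Strings: "nahanp", "kelmba"
Sorted first:  aahnnp
Sorted second: abeklm
Differ at position 1: 'a' vs 'b' => not anagrams

0


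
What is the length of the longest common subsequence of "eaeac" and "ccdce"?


LCS of "eaeac" and "ccdce"
DP table:
           c    c    d    c    e
      0    0    0    0    0    0
  e   0    0    0    0    0    1
  a   0    0    0    0    0    1
  e   0    0    0    0    0    1
  a   0    0    0    0    0    1
  c   0    1    1    1    1    1
LCS length = dp[5][5] = 1

1


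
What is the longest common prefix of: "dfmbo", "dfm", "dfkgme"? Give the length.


Words: dfmbo, dfm, dfkgme
  Position 0: all 'd' => match
  Position 1: all 'f' => match
  Position 2: ('m', 'm', 'k') => mismatch, stop
LCP = "df" (length 2)

2


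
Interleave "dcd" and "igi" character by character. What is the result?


Interleaving "dcd" and "igi":
  Position 0: 'd' from first, 'i' from second => "di"
  Position 1: 'c' from first, 'g' from second => "cg"
  Position 2: 'd' from first, 'i' from second => "di"
Result: dicgdi

dicgdi


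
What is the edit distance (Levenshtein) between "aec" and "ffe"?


Computing edit distance: "aec" -> "ffe"
DP table:
           f    f    e
      0    1    2    3
  a   1    1    2    3
  e   2    2    2    2
  c   3    3    3    3
Edit distance = dp[3][3] = 3

3


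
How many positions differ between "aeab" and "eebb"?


Comparing "aeab" and "eebb" position by position:
  Position 0: 'a' vs 'e' => DIFFER
  Position 1: 'e' vs 'e' => same
  Position 2: 'a' vs 'b' => DIFFER
  Position 3: 'b' vs 'b' => same
Positions that differ: 2

2


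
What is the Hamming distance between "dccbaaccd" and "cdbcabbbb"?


Comparing "dccbaaccd" and "cdbcabbbb" position by position:
  Position 0: 'd' vs 'c' => differ
  Position 1: 'c' vs 'd' => differ
  Position 2: 'c' vs 'b' => differ
  Position 3: 'b' vs 'c' => differ
  Position 4: 'a' vs 'a' => same
  Position 5: 'a' vs 'b' => differ
  Position 6: 'c' vs 'b' => differ
  Position 7: 'c' vs 'b' => differ
  Position 8: 'd' vs 'b' => differ
Total differences (Hamming distance): 8

8


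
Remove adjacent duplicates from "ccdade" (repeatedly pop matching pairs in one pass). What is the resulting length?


Input: ccdade
Stack-based adjacent duplicate removal:
  Read 'c': push. Stack: c
  Read 'c': matches stack top 'c' => pop. Stack: (empty)
  Read 'd': push. Stack: d
  Read 'a': push. Stack: da
  Read 'd': push. Stack: dad
  Read 'e': push. Stack: dade
Final stack: "dade" (length 4)

4


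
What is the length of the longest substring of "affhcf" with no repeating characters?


Input: "affhcf"
Sliding window (track last position of each char):
  Position 0 ('a'): window [0,0] length 1 -- new best
  Position 1 ('f'): window [0,1] length 2 -- new best
  Position 2 ('f'): repeat (last at 1), move window start to 2
  Position 2 ('f'): window [2,2] length 1
  Position 3 ('h'): window [2,3] length 2
  Position 4 ('c'): window [2,4] length 3 -- new best
  Position 5 ('f'): repeat (last at 2), move window start to 3
  Position 5 ('f'): window [3,5] length 3
Longest substring with no repeats: "fhc" with length 3

3


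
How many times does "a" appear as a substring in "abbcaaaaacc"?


Searching for "a" in "abbcaaaaacc"
Scanning each position:
  Position 0: "a" => MATCH
  Position 1: "b" => no
  Position 2: "b" => no
  Position 3: "c" => no
  Position 4: "a" => MATCH
  Position 5: "a" => MATCH
  Position 6: "a" => MATCH
  Position 7: "a" => MATCH
  Position 8: "a" => MATCH
  Position 9: "c" => no
  Position 10: "c" => no
Total occurrences: 6

6


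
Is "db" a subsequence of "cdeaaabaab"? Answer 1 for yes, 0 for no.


Check if "db" is a subsequence of "cdeaaabaab"
Greedy scan:
  Position 0 ('c'): no match needed
  Position 1 ('d'): matches sub[0] = 'd'
  Position 2 ('e'): no match needed
  Position 3 ('a'): no match needed
  Position 4 ('a'): no match needed
  Position 5 ('a'): no match needed
  Position 6 ('b'): matches sub[1] = 'b'
  Position 7 ('a'): no match needed
  Position 8 ('a'): no match needed
  Position 9 ('b'): no match needed
All 2 characters matched => is a subsequence

1


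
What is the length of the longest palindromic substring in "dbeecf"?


Input: "dbeecf"
Checking substrings for palindromes:
  [2:4] "ee" (len 2) => palindrome
Longest palindromic substring: "ee" with length 2

2


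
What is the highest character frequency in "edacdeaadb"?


Input: edacdeaadb
Character counts:
  'a': 3
  'b': 1
  'c': 1
  'd': 3
  'e': 2
Maximum frequency: 3

3


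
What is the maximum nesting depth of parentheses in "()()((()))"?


Input: "()()((()))"
Tracking depth:
  Position 0 '(': depth becomes 1
  Position 1 ')': depth becomes 0
  Position 2 '(': depth becomes 1
  Position 3 ')': depth becomes 0
  Position 4 '(': depth becomes 1
  Position 5 '(': depth becomes 2
  Position 6 '(': depth becomes 3
  Position 7 ')': depth becomes 2
  Position 8 ')': depth becomes 1
  Position 9 ')': depth becomes 0
Maximum depth reached: 3

3


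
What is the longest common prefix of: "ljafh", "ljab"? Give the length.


Words: ljafh, ljab
  Position 0: all 'l' => match
  Position 1: all 'j' => match
  Position 2: all 'a' => match
  Position 3: ('f', 'b') => mismatch, stop
LCP = "lja" (length 3)

3


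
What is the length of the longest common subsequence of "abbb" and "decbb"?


LCS of "abbb" and "decbb"
DP table:
           d    e    c    b    b
      0    0    0    0    0    0
  a   0    0    0    0    0    0
  b   0    0    0    0    1    1
  b   0    0    0    0    1    2
  b   0    0    0    0    1    2
LCS length = dp[4][5] = 2

2


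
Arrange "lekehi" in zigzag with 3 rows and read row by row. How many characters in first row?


Zigzag "lekehi" into 3 rows:
Placing characters:
  'l' => row 0
  'e' => row 1
  'k' => row 2
  'e' => row 1
  'h' => row 0
  'i' => row 1
Rows:
  Row 0: "lh"
  Row 1: "eei"
  Row 2: "k"
First row length: 2

2


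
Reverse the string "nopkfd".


Input: nopkfd
Reading characters right to left:
  Position 5: 'd'
  Position 4: 'f'
  Position 3: 'k'
  Position 2: 'p'
  Position 1: 'o'
  Position 0: 'n'
Reversed: dfkpon

dfkpon


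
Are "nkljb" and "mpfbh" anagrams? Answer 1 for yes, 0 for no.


Strings: "nkljb", "mpfbh"
Sorted first:  bjkln
Sorted second: bfhmp
Differ at position 1: 'j' vs 'f' => not anagrams

0


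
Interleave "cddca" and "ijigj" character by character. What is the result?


Interleaving "cddca" and "ijigj":
  Position 0: 'c' from first, 'i' from second => "ci"
  Position 1: 'd' from first, 'j' from second => "dj"
  Position 2: 'd' from first, 'i' from second => "di"
  Position 3: 'c' from first, 'g' from second => "cg"
  Position 4: 'a' from first, 'j' from second => "aj"
Result: cidjdicgaj

cidjdicgaj


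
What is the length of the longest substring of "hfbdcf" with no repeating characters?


Input: "hfbdcf"
Sliding window (track last position of each char):
  Position 0 ('h'): window [0,0] length 1 -- new best
  Position 1 ('f'): window [0,1] length 2 -- new best
  Position 2 ('b'): window [0,2] length 3 -- new best
  Position 3 ('d'): window [0,3] length 4 -- new best
  Position 4 ('c'): window [0,4] length 5 -- new best
  Position 5 ('f'): repeat (last at 1), move window start to 2
  Position 5 ('f'): window [2,5] length 4
Longest substring with no repeats: "hfbdc" with length 5

5


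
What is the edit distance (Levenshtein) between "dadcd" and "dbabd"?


Computing edit distance: "dadcd" -> "dbabd"
DP table:
           d    b    a    b    d
      0    1    2    3    4    5
  d   1    0    1    2    3    4
  a   2    1    1    1    2    3
  d   3    2    2    2    2    2
  c   4    3    3    3    3    3
  d   5    4    4    4    4    3
Edit distance = dp[5][5] = 3

3


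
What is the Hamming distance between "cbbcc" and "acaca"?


Comparing "cbbcc" and "acaca" position by position:
  Position 0: 'c' vs 'a' => differ
  Position 1: 'b' vs 'c' => differ
  Position 2: 'b' vs 'a' => differ
  Position 3: 'c' vs 'c' => same
  Position 4: 'c' vs 'a' => differ
Total differences (Hamming distance): 4

4


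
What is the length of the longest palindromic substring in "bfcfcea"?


Input: "bfcfcea"
Checking substrings for palindromes:
  [1:4] "fcf" (len 3) => palindrome
  [2:5] "cfc" (len 3) => palindrome
Longest palindromic substring: "fcf" with length 3

3


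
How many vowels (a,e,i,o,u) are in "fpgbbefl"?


Input: fpgbbefl
Checking each character:
  'f' at position 0: consonant
  'p' at position 1: consonant
  'g' at position 2: consonant
  'b' at position 3: consonant
  'b' at position 4: consonant
  'e' at position 5: vowel (running total: 1)
  'f' at position 6: consonant
  'l' at position 7: consonant
Total vowels: 1

1


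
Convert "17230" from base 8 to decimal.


Input: "17230" in base 8
Positional expansion:
  Digit '1' (value 1) x 8^4 = 4096
  Digit '7' (value 7) x 8^3 = 3584
  Digit '2' (value 2) x 8^2 = 128
  Digit '3' (value 3) x 8^1 = 24
  Digit '0' (value 0) x 8^0 = 0
Sum = 7832

7832


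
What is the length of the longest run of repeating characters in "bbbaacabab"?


Input: "bbbaacabab"
Scanning for longest run:
  Position 1 ('b'): continues run of 'b', length=2
  Position 2 ('b'): continues run of 'b', length=3
  Position 3 ('a'): new char, reset run to 1
  Position 4 ('a'): continues run of 'a', length=2
  Position 5 ('c'): new char, reset run to 1
  Position 6 ('a'): new char, reset run to 1
  Position 7 ('b'): new char, reset run to 1
  Position 8 ('a'): new char, reset run to 1
  Position 9 ('b'): new char, reset run to 1
Longest run: 'b' with length 3

3


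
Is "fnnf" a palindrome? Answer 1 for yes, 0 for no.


Input: fnnf
Reversed: fnnf
  Compare pos 0 ('f') with pos 3 ('f'): match
  Compare pos 1 ('n') with pos 2 ('n'): match
Result: palindrome

1


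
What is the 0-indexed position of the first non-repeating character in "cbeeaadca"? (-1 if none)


Input: cbeeaadca
Character frequencies:
  'a': 3
  'b': 1
  'c': 2
  'd': 1
  'e': 2
Scanning left to right for freq == 1:
  Position 0 ('c'): freq=2, skip
  Position 1 ('b'): unique! => answer = 1

1


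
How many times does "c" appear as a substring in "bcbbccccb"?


Searching for "c" in "bcbbccccb"
Scanning each position:
  Position 0: "b" => no
  Position 1: "c" => MATCH
  Position 2: "b" => no
  Position 3: "b" => no
  Position 4: "c" => MATCH
  Position 5: "c" => MATCH
  Position 6: "c" => MATCH
  Position 7: "c" => MATCH
  Position 8: "b" => no
Total occurrences: 5

5


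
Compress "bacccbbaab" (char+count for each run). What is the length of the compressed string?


Input: bacccbbaab
Runs:
  'b' x 1 => "b1"
  'a' x 1 => "a1"
  'c' x 3 => "c3"
  'b' x 2 => "b2"
  'a' x 2 => "a2"
  'b' x 1 => "b1"
Compressed: "b1a1c3b2a2b1"
Compressed length: 12

12


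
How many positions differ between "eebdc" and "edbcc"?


Comparing "eebdc" and "edbcc" position by position:
  Position 0: 'e' vs 'e' => same
  Position 1: 'e' vs 'd' => DIFFER
  Position 2: 'b' vs 'b' => same
  Position 3: 'd' vs 'c' => DIFFER
  Position 4: 'c' vs 'c' => same
Positions that differ: 2

2


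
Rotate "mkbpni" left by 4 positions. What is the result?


Input: "mkbpni", rotate left by 4
First 4 characters: "mkbp"
Remaining characters: "ni"
Concatenate remaining + first: "ni" + "mkbp" = "nimkbp"

nimkbp


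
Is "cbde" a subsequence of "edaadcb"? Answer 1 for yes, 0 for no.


Check if "cbde" is a subsequence of "edaadcb"
Greedy scan:
  Position 0 ('e'): no match needed
  Position 1 ('d'): no match needed
  Position 2 ('a'): no match needed
  Position 3 ('a'): no match needed
  Position 4 ('d'): no match needed
  Position 5 ('c'): matches sub[0] = 'c'
  Position 6 ('b'): matches sub[1] = 'b'
Only matched 2/4 characters => not a subsequence

0


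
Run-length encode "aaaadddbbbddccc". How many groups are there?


Input: aaaadddbbbddccc
Scanning for consecutive runs:
  Group 1: 'a' x 4 (positions 0-3)
  Group 2: 'd' x 3 (positions 4-6)
  Group 3: 'b' x 3 (positions 7-9)
  Group 4: 'd' x 2 (positions 10-11)
  Group 5: 'c' x 3 (positions 12-14)
Total groups: 5

5


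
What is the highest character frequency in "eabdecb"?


Input: eabdecb
Character counts:
  'a': 1
  'b': 2
  'c': 1
  'd': 1
  'e': 2
Maximum frequency: 2

2


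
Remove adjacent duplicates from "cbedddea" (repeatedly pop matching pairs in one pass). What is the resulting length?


Input: cbedddea
Stack-based adjacent duplicate removal:
  Read 'c': push. Stack: c
  Read 'b': push. Stack: cb
  Read 'e': push. Stack: cbe
  Read 'd': push. Stack: cbed
  Read 'd': matches stack top 'd' => pop. Stack: cbe
  Read 'd': push. Stack: cbed
  Read 'e': push. Stack: cbede
  Read 'a': push. Stack: cbedea
Final stack: "cbedea" (length 6)

6


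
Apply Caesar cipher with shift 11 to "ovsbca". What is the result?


Caesar cipher: shift "ovsbca" by 11
  'o' (pos 14) + 11 = pos 25 = 'z'
  'v' (pos 21) + 11 = pos 6 = 'g'
  's' (pos 18) + 11 = pos 3 = 'd'
  'b' (pos 1) + 11 = pos 12 = 'm'
  'c' (pos 2) + 11 = pos 13 = 'n'
  'a' (pos 0) + 11 = pos 11 = 'l'
Result: zgdmnl

zgdmnl


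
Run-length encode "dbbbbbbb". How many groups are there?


Input: dbbbbbbb
Scanning for consecutive runs:
  Group 1: 'd' x 1 (positions 0-0)
  Group 2: 'b' x 7 (positions 1-7)
Total groups: 2

2


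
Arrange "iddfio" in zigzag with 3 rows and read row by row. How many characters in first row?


Zigzag "iddfio" into 3 rows:
Placing characters:
  'i' => row 0
  'd' => row 1
  'd' => row 2
  'f' => row 1
  'i' => row 0
  'o' => row 1
Rows:
  Row 0: "ii"
  Row 1: "dfo"
  Row 2: "d"
First row length: 2

2


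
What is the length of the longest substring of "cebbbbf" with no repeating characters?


Input: "cebbbbf"
Sliding window (track last position of each char):
  Position 0 ('c'): window [0,0] length 1 -- new best
  Position 1 ('e'): window [0,1] length 2 -- new best
  Position 2 ('b'): window [0,2] length 3 -- new best
  Position 3 ('b'): repeat (last at 2), move window start to 3
  Position 3 ('b'): window [3,3] length 1
  Position 4 ('b'): repeat (last at 3), move window start to 4
  Position 4 ('b'): window [4,4] length 1
  Position 5 ('b'): repeat (last at 4), move window start to 5
  Position 5 ('b'): window [5,5] length 1
  Position 6 ('f'): window [5,6] length 2
Longest substring with no repeats: "ceb" with length 3

3


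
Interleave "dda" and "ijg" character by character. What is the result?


Interleaving "dda" and "ijg":
  Position 0: 'd' from first, 'i' from second => "di"
  Position 1: 'd' from first, 'j' from second => "dj"
  Position 2: 'a' from first, 'g' from second => "ag"
Result: didjag

didjag


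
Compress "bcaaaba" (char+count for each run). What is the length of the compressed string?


Input: bcaaaba
Runs:
  'b' x 1 => "b1"
  'c' x 1 => "c1"
  'a' x 3 => "a3"
  'b' x 1 => "b1"
  'a' x 1 => "a1"
Compressed: "b1c1a3b1a1"
Compressed length: 10

10


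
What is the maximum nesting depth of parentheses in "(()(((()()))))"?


Input: "(()(((()()))))"
Tracking depth:
  Position 0 '(': depth becomes 1
  Position 1 '(': depth becomes 2
  Position 2 ')': depth becomes 1
  Position 3 '(': depth becomes 2
  Position 4 '(': depth becomes 3
  Position 5 '(': depth becomes 4
  Position 6 '(': depth becomes 5
  Position 7 ')': depth becomes 4
  Position 8 '(': depth becomes 5
  Position 9 ')': depth becomes 4
  Position 10 ')': depth becomes 3
  Position 11 ')': depth becomes 2
  Position 12 ')': depth becomes 1
  Position 13 ')': depth becomes 0
Maximum depth reached: 5

5


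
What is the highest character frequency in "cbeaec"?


Input: cbeaec
Character counts:
  'a': 1
  'b': 1
  'c': 2
  'e': 2
Maximum frequency: 2

2


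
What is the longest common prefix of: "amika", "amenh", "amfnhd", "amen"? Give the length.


Words: amika, amenh, amfnhd, amen
  Position 0: all 'a' => match
  Position 1: all 'm' => match
  Position 2: ('i', 'e', 'f', 'e') => mismatch, stop
LCP = "am" (length 2)

2


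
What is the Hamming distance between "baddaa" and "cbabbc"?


Comparing "baddaa" and "cbabbc" position by position:
  Position 0: 'b' vs 'c' => differ
  Position 1: 'a' vs 'b' => differ
  Position 2: 'd' vs 'a' => differ
  Position 3: 'd' vs 'b' => differ
  Position 4: 'a' vs 'b' => differ
  Position 5: 'a' vs 'c' => differ
Total differences (Hamming distance): 6

6


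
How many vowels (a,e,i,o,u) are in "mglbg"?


Input: mglbg
Checking each character:
  'm' at position 0: consonant
  'g' at position 1: consonant
  'l' at position 2: consonant
  'b' at position 3: consonant
  'g' at position 4: consonant
Total vowels: 0

0


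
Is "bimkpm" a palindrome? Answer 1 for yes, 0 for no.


Input: bimkpm
Reversed: mpkmib
  Compare pos 0 ('b') with pos 5 ('m'): MISMATCH
  Compare pos 1 ('i') with pos 4 ('p'): MISMATCH
  Compare pos 2 ('m') with pos 3 ('k'): MISMATCH
Result: not a palindrome

0


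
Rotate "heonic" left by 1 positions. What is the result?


Input: "heonic", rotate left by 1
First 1 characters: "h"
Remaining characters: "eonic"
Concatenate remaining + first: "eonic" + "h" = "eonich"

eonich


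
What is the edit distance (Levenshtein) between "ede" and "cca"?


Computing edit distance: "ede" -> "cca"
DP table:
           c    c    a
      0    1    2    3
  e   1    1    2    3
  d   2    2    2    3
  e   3    3    3    3
Edit distance = dp[3][3] = 3

3


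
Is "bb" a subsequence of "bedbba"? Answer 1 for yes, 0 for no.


Check if "bb" is a subsequence of "bedbba"
Greedy scan:
  Position 0 ('b'): matches sub[0] = 'b'
  Position 1 ('e'): no match needed
  Position 2 ('d'): no match needed
  Position 3 ('b'): matches sub[1] = 'b'
  Position 4 ('b'): no match needed
  Position 5 ('a'): no match needed
All 2 characters matched => is a subsequence

1


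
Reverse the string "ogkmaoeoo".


Input: ogkmaoeoo
Reading characters right to left:
  Position 8: 'o'
  Position 7: 'o'
  Position 6: 'e'
  Position 5: 'o'
  Position 4: 'a'
  Position 3: 'm'
  Position 2: 'k'
  Position 1: 'g'
  Position 0: 'o'
Reversed: ooeoamkgo

ooeoamkgo


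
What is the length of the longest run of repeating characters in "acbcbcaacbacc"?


Input: "acbcbcaacbacc"
Scanning for longest run:
  Position 1 ('c'): new char, reset run to 1
  Position 2 ('b'): new char, reset run to 1
  Position 3 ('c'): new char, reset run to 1
  Position 4 ('b'): new char, reset run to 1
  Position 5 ('c'): new char, reset run to 1
  Position 6 ('a'): new char, reset run to 1
  Position 7 ('a'): continues run of 'a', length=2
  Position 8 ('c'): new char, reset run to 1
  Position 9 ('b'): new char, reset run to 1
  Position 10 ('a'): new char, reset run to 1
  Position 11 ('c'): new char, reset run to 1
  Position 12 ('c'): continues run of 'c', length=2
Longest run: 'a' with length 2

2


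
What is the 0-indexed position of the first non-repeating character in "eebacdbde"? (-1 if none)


Input: eebacdbde
Character frequencies:
  'a': 1
  'b': 2
  'c': 1
  'd': 2
  'e': 3
Scanning left to right for freq == 1:
  Position 0 ('e'): freq=3, skip
  Position 1 ('e'): freq=3, skip
  Position 2 ('b'): freq=2, skip
  Position 3 ('a'): unique! => answer = 3

3


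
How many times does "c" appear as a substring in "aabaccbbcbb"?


Searching for "c" in "aabaccbbcbb"
Scanning each position:
  Position 0: "a" => no
  Position 1: "a" => no
  Position 2: "b" => no
  Position 3: "a" => no
  Position 4: "c" => MATCH
  Position 5: "c" => MATCH
  Position 6: "b" => no
  Position 7: "b" => no
  Position 8: "c" => MATCH
  Position 9: "b" => no
  Position 10: "b" => no
Total occurrences: 3

3


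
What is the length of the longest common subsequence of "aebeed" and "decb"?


LCS of "aebeed" and "decb"
DP table:
           d    e    c    b
      0    0    0    0    0
  a   0    0    0    0    0
  e   0    0    1    1    1
  b   0    0    1    1    2
  e   0    0    1    1    2
  e   0    0    1    1    2
  d   0    1    1    1    2
LCS length = dp[6][4] = 2

2


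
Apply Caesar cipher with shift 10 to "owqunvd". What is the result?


Caesar cipher: shift "owqunvd" by 10
  'o' (pos 14) + 10 = pos 24 = 'y'
  'w' (pos 22) + 10 = pos 6 = 'g'
  'q' (pos 16) + 10 = pos 0 = 'a'
  'u' (pos 20) + 10 = pos 4 = 'e'
  'n' (pos 13) + 10 = pos 23 = 'x'
  'v' (pos 21) + 10 = pos 5 = 'f'
  'd' (pos 3) + 10 = pos 13 = 'n'
Result: ygaexfn

ygaexfn


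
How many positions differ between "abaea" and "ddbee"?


Comparing "abaea" and "ddbee" position by position:
  Position 0: 'a' vs 'd' => DIFFER
  Position 1: 'b' vs 'd' => DIFFER
  Position 2: 'a' vs 'b' => DIFFER
  Position 3: 'e' vs 'e' => same
  Position 4: 'a' vs 'e' => DIFFER
Positions that differ: 4

4


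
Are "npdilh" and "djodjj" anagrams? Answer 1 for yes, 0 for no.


Strings: "npdilh", "djodjj"
Sorted first:  dhilnp
Sorted second: ddjjjo
Differ at position 1: 'h' vs 'd' => not anagrams

0


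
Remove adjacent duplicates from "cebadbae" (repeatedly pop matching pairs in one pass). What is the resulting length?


Input: cebadbae
Stack-based adjacent duplicate removal:
  Read 'c': push. Stack: c
  Read 'e': push. Stack: ce
  Read 'b': push. Stack: ceb
  Read 'a': push. Stack: ceba
  Read 'd': push. Stack: cebad
  Read 'b': push. Stack: cebadb
  Read 'a': push. Stack: cebadba
  Read 'e': push. Stack: cebadbae
Final stack: "cebadbae" (length 8)

8


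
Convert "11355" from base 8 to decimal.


Input: "11355" in base 8
Positional expansion:
  Digit '1' (value 1) x 8^4 = 4096
  Digit '1' (value 1) x 8^3 = 512
  Digit '3' (value 3) x 8^2 = 192
  Digit '5' (value 5) x 8^1 = 40
  Digit '5' (value 5) x 8^0 = 5
Sum = 4845

4845


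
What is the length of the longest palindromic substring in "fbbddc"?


Input: "fbbddc"
Checking substrings for palindromes:
  [1:3] "bb" (len 2) => palindrome
  [3:5] "dd" (len 2) => palindrome
Longest palindromic substring: "bb" with length 2

2


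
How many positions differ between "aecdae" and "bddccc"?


Comparing "aecdae" and "bddccc" position by position:
  Position 0: 'a' vs 'b' => DIFFER
  Position 1: 'e' vs 'd' => DIFFER
  Position 2: 'c' vs 'd' => DIFFER
  Position 3: 'd' vs 'c' => DIFFER
  Position 4: 'a' vs 'c' => DIFFER
  Position 5: 'e' vs 'c' => DIFFER
Positions that differ: 6

6


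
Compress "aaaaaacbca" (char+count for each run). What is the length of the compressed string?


Input: aaaaaacbca
Runs:
  'a' x 6 => "a6"
  'c' x 1 => "c1"
  'b' x 1 => "b1"
  'c' x 1 => "c1"
  'a' x 1 => "a1"
Compressed: "a6c1b1c1a1"
Compressed length: 10

10


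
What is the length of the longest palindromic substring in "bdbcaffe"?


Input: "bdbcaffe"
Checking substrings for palindromes:
  [0:3] "bdb" (len 3) => palindrome
  [5:7] "ff" (len 2) => palindrome
Longest palindromic substring: "bdb" with length 3

3


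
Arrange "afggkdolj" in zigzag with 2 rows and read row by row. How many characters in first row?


Zigzag "afggkdolj" into 2 rows:
Placing characters:
  'a' => row 0
  'f' => row 1
  'g' => row 0
  'g' => row 1
  'k' => row 0
  'd' => row 1
  'o' => row 0
  'l' => row 1
  'j' => row 0
Rows:
  Row 0: "agkoj"
  Row 1: "fgdl"
First row length: 5

5


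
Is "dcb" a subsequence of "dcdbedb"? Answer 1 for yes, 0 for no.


Check if "dcb" is a subsequence of "dcdbedb"
Greedy scan:
  Position 0 ('d'): matches sub[0] = 'd'
  Position 1 ('c'): matches sub[1] = 'c'
  Position 2 ('d'): no match needed
  Position 3 ('b'): matches sub[2] = 'b'
  Position 4 ('e'): no match needed
  Position 5 ('d'): no match needed
  Position 6 ('b'): no match needed
All 3 characters matched => is a subsequence

1


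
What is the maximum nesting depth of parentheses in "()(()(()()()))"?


Input: "()(()(()()()))"
Tracking depth:
  Position 0 '(': depth becomes 1
  Position 1 ')': depth becomes 0
  Position 2 '(': depth becomes 1
  Position 3 '(': depth becomes 2
  Position 4 ')': depth becomes 1
  Position 5 '(': depth becomes 2
  Position 6 '(': depth becomes 3
  Position 7 ')': depth becomes 2
  Position 8 '(': depth becomes 3
  Position 9 ')': depth becomes 2
  Position 10 '(': depth becomes 3
  Position 11 ')': depth becomes 2
  Position 12 ')': depth becomes 1
  Position 13 ')': depth becomes 0
Maximum depth reached: 3

3


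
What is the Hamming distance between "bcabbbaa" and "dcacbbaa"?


Comparing "bcabbbaa" and "dcacbbaa" position by position:
  Position 0: 'b' vs 'd' => differ
  Position 1: 'c' vs 'c' => same
  Position 2: 'a' vs 'a' => same
  Position 3: 'b' vs 'c' => differ
  Position 4: 'b' vs 'b' => same
  Position 5: 'b' vs 'b' => same
  Position 6: 'a' vs 'a' => same
  Position 7: 'a' vs 'a' => same
Total differences (Hamming distance): 2

2


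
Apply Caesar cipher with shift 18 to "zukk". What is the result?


Caesar cipher: shift "zukk" by 18
  'z' (pos 25) + 18 = pos 17 = 'r'
  'u' (pos 20) + 18 = pos 12 = 'm'
  'k' (pos 10) + 18 = pos 2 = 'c'
  'k' (pos 10) + 18 = pos 2 = 'c'
Result: rmcc

rmcc


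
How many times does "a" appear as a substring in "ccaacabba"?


Searching for "a" in "ccaacabba"
Scanning each position:
  Position 0: "c" => no
  Position 1: "c" => no
  Position 2: "a" => MATCH
  Position 3: "a" => MATCH
  Position 4: "c" => no
  Position 5: "a" => MATCH
  Position 6: "b" => no
  Position 7: "b" => no
  Position 8: "a" => MATCH
Total occurrences: 4

4


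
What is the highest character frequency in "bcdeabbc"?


Input: bcdeabbc
Character counts:
  'a': 1
  'b': 3
  'c': 2
  'd': 1
  'e': 1
Maximum frequency: 3

3


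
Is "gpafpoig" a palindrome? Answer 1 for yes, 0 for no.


Input: gpafpoig
Reversed: giopfapg
  Compare pos 0 ('g') with pos 7 ('g'): match
  Compare pos 1 ('p') with pos 6 ('i'): MISMATCH
  Compare pos 2 ('a') with pos 5 ('o'): MISMATCH
  Compare pos 3 ('f') with pos 4 ('p'): MISMATCH
Result: not a palindrome

0


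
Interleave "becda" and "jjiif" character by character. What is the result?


Interleaving "becda" and "jjiif":
  Position 0: 'b' from first, 'j' from second => "bj"
  Position 1: 'e' from first, 'j' from second => "ej"
  Position 2: 'c' from first, 'i' from second => "ci"
  Position 3: 'd' from first, 'i' from second => "di"
  Position 4: 'a' from first, 'f' from second => "af"
Result: bjejcidiaf

bjejcidiaf


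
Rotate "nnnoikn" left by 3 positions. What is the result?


Input: "nnnoikn", rotate left by 3
First 3 characters: "nnn"
Remaining characters: "oikn"
Concatenate remaining + first: "oikn" + "nnn" = "oiknnnn"

oiknnnn


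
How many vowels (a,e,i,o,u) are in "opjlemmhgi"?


Input: opjlemmhgi
Checking each character:
  'o' at position 0: vowel (running total: 1)
  'p' at position 1: consonant
  'j' at position 2: consonant
  'l' at position 3: consonant
  'e' at position 4: vowel (running total: 2)
  'm' at position 5: consonant
  'm' at position 6: consonant
  'h' at position 7: consonant
  'g' at position 8: consonant
  'i' at position 9: vowel (running total: 3)
Total vowels: 3

3


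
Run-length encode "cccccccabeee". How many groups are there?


Input: cccccccabeee
Scanning for consecutive runs:
  Group 1: 'c' x 7 (positions 0-6)
  Group 2: 'a' x 1 (positions 7-7)
  Group 3: 'b' x 1 (positions 8-8)
  Group 4: 'e' x 3 (positions 9-11)
Total groups: 4

4


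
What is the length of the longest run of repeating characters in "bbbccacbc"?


Input: "bbbccacbc"
Scanning for longest run:
  Position 1 ('b'): continues run of 'b', length=2
  Position 2 ('b'): continues run of 'b', length=3
  Position 3 ('c'): new char, reset run to 1
  Position 4 ('c'): continues run of 'c', length=2
  Position 5 ('a'): new char, reset run to 1
  Position 6 ('c'): new char, reset run to 1
  Position 7 ('b'): new char, reset run to 1
  Position 8 ('c'): new char, reset run to 1
Longest run: 'b' with length 3

3


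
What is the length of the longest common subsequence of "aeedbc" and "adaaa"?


LCS of "aeedbc" and "adaaa"
DP table:
           a    d    a    a    a
      0    0    0    0    0    0
  a   0    1    1    1    1    1
  e   0    1    1    1    1    1
  e   0    1    1    1    1    1
  d   0    1    2    2    2    2
  b   0    1    2    2    2    2
  c   0    1    2    2    2    2
LCS length = dp[6][5] = 2

2


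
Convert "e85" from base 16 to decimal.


Input: "e85" in base 16
Positional expansion:
  Digit 'e' (value 14) x 16^2 = 3584
  Digit '8' (value 8) x 16^1 = 128
  Digit '5' (value 5) x 16^0 = 5
Sum = 3717

3717


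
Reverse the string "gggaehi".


Input: gggaehi
Reading characters right to left:
  Position 6: 'i'
  Position 5: 'h'
  Position 4: 'e'
  Position 3: 'a'
  Position 2: 'g'
  Position 1: 'g'
  Position 0: 'g'
Reversed: iheaggg

iheaggg


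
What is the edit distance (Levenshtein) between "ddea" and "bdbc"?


Computing edit distance: "ddea" -> "bdbc"
DP table:
           b    d    b    c
      0    1    2    3    4
  d   1    1    1    2    3
  d   2    2    1    2    3
  e   3    3    2    2    3
  a   4    4    3    3    3
Edit distance = dp[4][4] = 3

3


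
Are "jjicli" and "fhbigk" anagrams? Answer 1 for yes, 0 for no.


Strings: "jjicli", "fhbigk"
Sorted first:  ciijjl
Sorted second: bfghik
Differ at position 0: 'c' vs 'b' => not anagrams

0


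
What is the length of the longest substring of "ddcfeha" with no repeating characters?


Input: "ddcfeha"
Sliding window (track last position of each char):
  Position 0 ('d'): window [0,0] length 1 -- new best
  Position 1 ('d'): repeat (last at 0), move window start to 1
  Position 1 ('d'): window [1,1] length 1
  Position 2 ('c'): window [1,2] length 2 -- new best
  Position 3 ('f'): window [1,3] length 3 -- new best
  Position 4 ('e'): window [1,4] length 4 -- new best
  Position 5 ('h'): window [1,5] length 5 -- new best
  Position 6 ('a'): window [1,6] length 6 -- new best
Longest substring with no repeats: "dcfeha" with length 6

6


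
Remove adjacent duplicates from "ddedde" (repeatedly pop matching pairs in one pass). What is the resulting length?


Input: ddedde
Stack-based adjacent duplicate removal:
  Read 'd': push. Stack: d
  Read 'd': matches stack top 'd' => pop. Stack: (empty)
  Read 'e': push. Stack: e
  Read 'd': push. Stack: ed
  Read 'd': matches stack top 'd' => pop. Stack: e
  Read 'e': matches stack top 'e' => pop. Stack: (empty)
Final stack: "" (length 0)

0


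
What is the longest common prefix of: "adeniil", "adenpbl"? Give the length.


Words: adeniil, adenpbl
  Position 0: all 'a' => match
  Position 1: all 'd' => match
  Position 2: all 'e' => match
  Position 3: all 'n' => match
  Position 4: ('i', 'p') => mismatch, stop
LCP = "aden" (length 4)

4


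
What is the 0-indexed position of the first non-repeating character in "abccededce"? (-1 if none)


Input: abccededce
Character frequencies:
  'a': 1
  'b': 1
  'c': 3
  'd': 2
  'e': 3
Scanning left to right for freq == 1:
  Position 0 ('a'): unique! => answer = 0

0


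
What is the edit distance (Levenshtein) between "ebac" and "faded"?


Computing edit distance: "ebac" -> "faded"
DP table:
           f    a    d    e    d
      0    1    2    3    4    5
  e   1    1    2    3    3    4
  b   2    2    2    3    4    4
  a   3    3    2    3    4    5
  c   4    4    3    3    4    5
Edit distance = dp[4][5] = 5

5


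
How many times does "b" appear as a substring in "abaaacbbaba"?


Searching for "b" in "abaaacbbaba"
Scanning each position:
  Position 0: "a" => no
  Position 1: "b" => MATCH
  Position 2: "a" => no
  Position 3: "a" => no
  Position 4: "a" => no
  Position 5: "c" => no
  Position 6: "b" => MATCH
  Position 7: "b" => MATCH
  Position 8: "a" => no
  Position 9: "b" => MATCH
  Position 10: "a" => no
Total occurrences: 4

4


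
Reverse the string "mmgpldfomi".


Input: mmgpldfomi
Reading characters right to left:
  Position 9: 'i'
  Position 8: 'm'
  Position 7: 'o'
  Position 6: 'f'
  Position 5: 'd'
  Position 4: 'l'
  Position 3: 'p'
  Position 2: 'g'
  Position 1: 'm'
  Position 0: 'm'
Reversed: imofdlpgmm

imofdlpgmm


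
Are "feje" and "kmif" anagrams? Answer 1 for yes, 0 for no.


Strings: "feje", "kmif"
Sorted first:  eefj
Sorted second: fikm
Differ at position 0: 'e' vs 'f' => not anagrams

0


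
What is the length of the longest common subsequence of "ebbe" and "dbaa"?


LCS of "ebbe" and "dbaa"
DP table:
           d    b    a    a
      0    0    0    0    0
  e   0    0    0    0    0
  b   0    0    1    1    1
  b   0    0    1    1    1
  e   0    0    1    1    1
LCS length = dp[4][4] = 1

1


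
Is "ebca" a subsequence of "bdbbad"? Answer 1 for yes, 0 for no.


Check if "ebca" is a subsequence of "bdbbad"
Greedy scan:
  Position 0 ('b'): no match needed
  Position 1 ('d'): no match needed
  Position 2 ('b'): no match needed
  Position 3 ('b'): no match needed
  Position 4 ('a'): no match needed
  Position 5 ('d'): no match needed
Only matched 0/4 characters => not a subsequence

0


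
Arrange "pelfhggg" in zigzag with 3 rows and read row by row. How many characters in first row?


Zigzag "pelfhggg" into 3 rows:
Placing characters:
  'p' => row 0
  'e' => row 1
  'l' => row 2
  'f' => row 1
  'h' => row 0
  'g' => row 1
  'g' => row 2
  'g' => row 1
Rows:
  Row 0: "ph"
  Row 1: "efgg"
  Row 2: "lg"
First row length: 2

2


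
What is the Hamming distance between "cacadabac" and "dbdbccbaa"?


Comparing "cacadabac" and "dbdbccbaa" position by position:
  Position 0: 'c' vs 'd' => differ
  Position 1: 'a' vs 'b' => differ
  Position 2: 'c' vs 'd' => differ
  Position 3: 'a' vs 'b' => differ
  Position 4: 'd' vs 'c' => differ
  Position 5: 'a' vs 'c' => differ
  Position 6: 'b' vs 'b' => same
  Position 7: 'a' vs 'a' => same
  Position 8: 'c' vs 'a' => differ
Total differences (Hamming distance): 7

7


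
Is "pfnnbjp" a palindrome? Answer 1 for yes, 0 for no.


Input: pfnnbjp
Reversed: pjbnnfp
  Compare pos 0 ('p') with pos 6 ('p'): match
  Compare pos 1 ('f') with pos 5 ('j'): MISMATCH
  Compare pos 2 ('n') with pos 4 ('b'): MISMATCH
Result: not a palindrome

0


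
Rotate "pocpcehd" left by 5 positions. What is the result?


Input: "pocpcehd", rotate left by 5
First 5 characters: "pocpc"
Remaining characters: "ehd"
Concatenate remaining + first: "ehd" + "pocpc" = "ehdpocpc"

ehdpocpc


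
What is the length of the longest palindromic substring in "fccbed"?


Input: "fccbed"
Checking substrings for palindromes:
  [1:3] "cc" (len 2) => palindrome
Longest palindromic substring: "cc" with length 2

2


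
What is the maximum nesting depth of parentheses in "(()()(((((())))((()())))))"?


Input: "(()()(((((())))((()())))))"
Tracking depth:
  Position 0 '(': depth becomes 1
  Position 1 '(': depth becomes 2
  Position 2 ')': depth becomes 1
  Position 3 '(': depth becomes 2
  Position 4 ')': depth becomes 1
  Position 5 '(': depth becomes 2
  Position 6 '(': depth becomes 3
  Position 7 '(': depth becomes 4
  Position 8 '(': depth becomes 5
  Position 9 '(': depth becomes 6
  Position 10 '(': depth becomes 7
  Position 11 ')': depth becomes 6
  Position 12 ')': depth becomes 5
  Position 13 ')': depth becomes 4
  Position 14 ')': depth becomes 3
  Position 15 '(': depth becomes 4
  Position 16 '(': depth becomes 5
  Position 17 '(': depth becomes 6
  Position 18 ')': depth becomes 5
  Position 19 '(': depth becomes 6
  Position 20 ')': depth becomes 5
  Position 21 ')': depth becomes 4
  Position 22 ')': depth becomes 3
  Position 23 ')': depth becomes 2
  Position 24 ')': depth becomes 1
  Position 25 ')': depth becomes 0
Maximum depth reached: 7

7


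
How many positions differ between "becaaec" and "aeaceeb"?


Comparing "becaaec" and "aeaceeb" position by position:
  Position 0: 'b' vs 'a' => DIFFER
  Position 1: 'e' vs 'e' => same
  Position 2: 'c' vs 'a' => DIFFER
  Position 3: 'a' vs 'c' => DIFFER
  Position 4: 'a' vs 'e' => DIFFER
  Position 5: 'e' vs 'e' => same
  Position 6: 'c' vs 'b' => DIFFER
Positions that differ: 5

5


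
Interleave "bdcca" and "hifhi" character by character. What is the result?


Interleaving "bdcca" and "hifhi":
  Position 0: 'b' from first, 'h' from second => "bh"
  Position 1: 'd' from first, 'i' from second => "di"
  Position 2: 'c' from first, 'f' from second => "cf"
  Position 3: 'c' from first, 'h' from second => "ch"
  Position 4: 'a' from first, 'i' from second => "ai"
Result: bhdicfchai

bhdicfchai


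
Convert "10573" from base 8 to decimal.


Input: "10573" in base 8
Positional expansion:
  Digit '1' (value 1) x 8^4 = 4096
  Digit '0' (value 0) x 8^3 = 0
  Digit '5' (value 5) x 8^2 = 320
  Digit '7' (value 7) x 8^1 = 56
  Digit '3' (value 3) x 8^0 = 3
Sum = 4475

4475


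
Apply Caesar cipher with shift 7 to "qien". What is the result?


Caesar cipher: shift "qien" by 7
  'q' (pos 16) + 7 = pos 23 = 'x'
  'i' (pos 8) + 7 = pos 15 = 'p'
  'e' (pos 4) + 7 = pos 11 = 'l'
  'n' (pos 13) + 7 = pos 20 = 'u'
Result: xplu

xplu


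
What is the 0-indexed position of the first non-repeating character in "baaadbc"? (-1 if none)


Input: baaadbc
Character frequencies:
  'a': 3
  'b': 2
  'c': 1
  'd': 1
Scanning left to right for freq == 1:
  Position 0 ('b'): freq=2, skip
  Position 1 ('a'): freq=3, skip
  Position 2 ('a'): freq=3, skip
  Position 3 ('a'): freq=3, skip
  Position 4 ('d'): unique! => answer = 4

4


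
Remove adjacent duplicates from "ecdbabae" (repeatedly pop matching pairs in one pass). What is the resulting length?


Input: ecdbabae
Stack-based adjacent duplicate removal:
  Read 'e': push. Stack: e
  Read 'c': push. Stack: ec
  Read 'd': push. Stack: ecd
  Read 'b': push. Stack: ecdb
  Read 'a': push. Stack: ecdba
  Read 'b': push. Stack: ecdbab
  Read 'a': push. Stack: ecdbaba
  Read 'e': push. Stack: ecdbabae
Final stack: "ecdbabae" (length 8)

8


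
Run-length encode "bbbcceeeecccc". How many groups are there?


Input: bbbcceeeecccc
Scanning for consecutive runs:
  Group 1: 'b' x 3 (positions 0-2)
  Group 2: 'c' x 2 (positions 3-4)
  Group 3: 'e' x 4 (positions 5-8)
  Group 4: 'c' x 4 (positions 9-12)
Total groups: 4

4


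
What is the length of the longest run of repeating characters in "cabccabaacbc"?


Input: "cabccabaacbc"
Scanning for longest run:
  Position 1 ('a'): new char, reset run to 1
  Position 2 ('b'): new char, reset run to 1
  Position 3 ('c'): new char, reset run to 1
  Position 4 ('c'): continues run of 'c', length=2
  Position 5 ('a'): new char, reset run to 1
  Position 6 ('b'): new char, reset run to 1
  Position 7 ('a'): new char, reset run to 1
  Position 8 ('a'): continues run of 'a', length=2
  Position 9 ('c'): new char, reset run to 1
  Position 10 ('b'): new char, reset run to 1
  Position 11 ('c'): new char, reset run to 1
Longest run: 'c' with length 2

2
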